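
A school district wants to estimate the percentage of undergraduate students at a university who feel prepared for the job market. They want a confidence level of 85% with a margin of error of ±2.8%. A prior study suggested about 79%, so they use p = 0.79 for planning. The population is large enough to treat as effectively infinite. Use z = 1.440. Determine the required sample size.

439

With p = 0.79, p(1−p) = 0.1659.
n = z²·p(1−p)/E² = 1.440² × 0.1659 / 0.028² = 2.0736 × 0.1659 / 0.000784 ≈ 438.79.
Rounding up gives n = 439.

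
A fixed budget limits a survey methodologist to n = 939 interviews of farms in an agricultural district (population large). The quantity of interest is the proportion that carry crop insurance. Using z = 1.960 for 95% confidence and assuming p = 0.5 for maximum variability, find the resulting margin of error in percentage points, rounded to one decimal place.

3.2

SE(p̂) = √[p(1−p)/n] = √[0.2500/939] = 0.01632.
E = z × SE = 1.960 × 0.01632 = 0.03198, or 3.2 percentage points.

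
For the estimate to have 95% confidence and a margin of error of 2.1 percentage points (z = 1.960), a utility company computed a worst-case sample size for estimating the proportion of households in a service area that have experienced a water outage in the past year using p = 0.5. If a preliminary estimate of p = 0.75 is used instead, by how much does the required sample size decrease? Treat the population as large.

544

Conservative (p = 0.5): n = 1.960² × 0.25 / 0.021² ≈ 2177.78 → 2178.
Using p = 0.75: p(1−p) = 0.1875, so n = 1.960² × 0.1875 / 0.021² ≈ 1633.33 → 1634.
Reduction: 2178 − 1634 = 544.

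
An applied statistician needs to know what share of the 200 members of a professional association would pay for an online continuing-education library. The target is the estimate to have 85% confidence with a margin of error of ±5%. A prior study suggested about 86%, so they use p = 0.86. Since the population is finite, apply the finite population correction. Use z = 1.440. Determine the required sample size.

Unadjusted: n₀ = 1.440² × 0.86 × 0.14 / 0.050² ≈ 99.86, so n₀ = 100.
Finite population correction with N = 200: n = n₀ / (1 + (n₀−1)/N) = 100 / (1 + 99/200) = 100 / 1.4950 ≈ 66.89.
Rounding up, n = 67.

67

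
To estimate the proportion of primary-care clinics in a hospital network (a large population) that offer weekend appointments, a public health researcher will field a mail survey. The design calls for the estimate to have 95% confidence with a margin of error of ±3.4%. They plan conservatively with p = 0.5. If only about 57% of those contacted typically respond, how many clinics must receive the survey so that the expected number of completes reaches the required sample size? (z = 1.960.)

1458

Completed interviews needed: n₀ = 1.960² × 0.2500 / 0.034² ≈ 830.80 → 831.
At a 57% response rate, contacts needed = 831 / 0.57 ≈ 1457.89 → 1458.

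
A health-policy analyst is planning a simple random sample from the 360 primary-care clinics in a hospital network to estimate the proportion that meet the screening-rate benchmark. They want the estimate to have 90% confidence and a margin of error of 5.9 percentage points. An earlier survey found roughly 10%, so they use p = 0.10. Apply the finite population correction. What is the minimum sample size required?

59

For 90% confidence, z = 1.645.
Unadjusted: n₀ = 1.645² × 0.10 × 0.90 / 0.059² ≈ 69.96, so n₀ = 70.
Finite population correction with N = 360: n = n₀ / (1 + (n₀−1)/N) = 70 / (1 + 69/360) = 70 / 1.1917 ≈ 58.74.
Rounding up, n = 59.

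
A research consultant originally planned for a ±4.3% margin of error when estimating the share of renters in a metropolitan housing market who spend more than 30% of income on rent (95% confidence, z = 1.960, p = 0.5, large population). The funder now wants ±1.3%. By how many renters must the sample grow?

5163

At ±4.3%: n = 1.960² × 0.2500 / 0.043² ≈ 519.42 → 520.
At ±1.3%: n = 1.960² × 0.2500 / 0.013² ≈ 5682.84 → 5683.
Additional respondents: 5683 − 520 = 5163.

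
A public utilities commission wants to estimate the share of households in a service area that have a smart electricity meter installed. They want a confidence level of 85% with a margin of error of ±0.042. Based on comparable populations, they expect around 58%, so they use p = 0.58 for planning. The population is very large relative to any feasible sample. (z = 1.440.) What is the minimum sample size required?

With p = 0.58, p(1−p) = 0.2436.
n = z²·p(1−p)/E² = 1.440² × 0.2436 / 0.042² = 2.0736 × 0.2436 / 0.001764 ≈ 286.35.
Rounding up gives n = 287.

287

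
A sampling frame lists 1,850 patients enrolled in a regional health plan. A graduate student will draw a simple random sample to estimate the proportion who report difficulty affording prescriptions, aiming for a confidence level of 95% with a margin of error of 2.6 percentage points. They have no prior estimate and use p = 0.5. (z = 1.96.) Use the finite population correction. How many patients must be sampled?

804

Unadjusted: n₀ = 1.96² × 0.50 × 0.50 / 0.026² ≈ 1420.71, so n₀ = 1421.
Finite population correction with N = 1,850: n = n₀ / (1 + (n₀−1)/N) = 1421 / (1 + 1420/1850) = 1421 / 1.7676 ≈ 803.93.
Rounding up, n = 804.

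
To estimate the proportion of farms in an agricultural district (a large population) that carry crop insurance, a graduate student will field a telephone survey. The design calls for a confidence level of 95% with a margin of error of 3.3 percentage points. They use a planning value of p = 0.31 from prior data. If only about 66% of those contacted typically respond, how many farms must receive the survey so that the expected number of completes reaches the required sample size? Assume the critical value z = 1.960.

Completed interviews needed: n₀ = 1.960² × 0.2139 / 0.033² ≈ 754.56 → 755.
At a 66% response rate, contacts needed = 755 / 0.66 ≈ 1143.94 → 1144.

1144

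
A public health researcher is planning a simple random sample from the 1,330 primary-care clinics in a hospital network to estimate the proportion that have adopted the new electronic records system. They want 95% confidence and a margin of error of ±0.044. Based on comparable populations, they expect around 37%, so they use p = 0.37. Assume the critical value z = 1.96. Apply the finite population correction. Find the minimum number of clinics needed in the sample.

344

Unadjusted: n₀ = 1.96² × 0.37 × 0.63 / 0.044² ≈ 462.54, so n₀ = 463.
Finite population correction with N = 1,330: n = n₀ / (1 + (n₀−1)/N) = 463 / (1 + 462/1330) = 463 / 1.3474 ≈ 343.63.
Rounding up, n = 344.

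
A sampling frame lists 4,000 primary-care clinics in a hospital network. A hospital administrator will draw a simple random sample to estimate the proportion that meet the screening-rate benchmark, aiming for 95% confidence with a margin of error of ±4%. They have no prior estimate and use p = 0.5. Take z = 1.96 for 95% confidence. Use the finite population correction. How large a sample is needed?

Unadjusted: n₀ = 1.96² × 0.50 × 0.50 / 0.040² ≈ 600.25, so n₀ = 601.
Finite population correction with N = 4,000: n = n₀ / (1 + (n₀−1)/N) = 601 / (1 + 600/4000) = 601 / 1.1500 ≈ 522.61.
Rounding up, n = 523.

523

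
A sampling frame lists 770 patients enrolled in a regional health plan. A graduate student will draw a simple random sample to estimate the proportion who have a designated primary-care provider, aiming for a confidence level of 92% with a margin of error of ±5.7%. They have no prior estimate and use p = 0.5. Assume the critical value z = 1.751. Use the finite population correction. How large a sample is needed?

Unadjusted: n₀ = 1.751² × 0.50 × 0.50 / 0.057² ≈ 235.92, so n₀ = 236.
Finite population correction with N = 770: n = n₀ / (1 + (n₀−1)/N) = 236 / (1 + 235/770) = 236 / 1.3052 ≈ 180.82.
Rounding up, n = 181.

181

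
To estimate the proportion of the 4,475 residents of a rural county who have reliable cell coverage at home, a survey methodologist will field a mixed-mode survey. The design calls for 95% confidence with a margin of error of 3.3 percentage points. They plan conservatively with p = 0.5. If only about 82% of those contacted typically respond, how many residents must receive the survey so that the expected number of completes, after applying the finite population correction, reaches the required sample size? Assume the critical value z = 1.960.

899

Completed interviews needed (unadjusted): n₀ = 1.960² × 0.2500 / 0.033² ≈ 881.91 → 882.
FPC for N = 4,475: n = 882 / (1 + 881/4475) = 882 / 1.1969 ≈ 736.92 → 737.
At an 82% response rate, contacts needed = 737 / 0.82 ≈ 898.78 → 899.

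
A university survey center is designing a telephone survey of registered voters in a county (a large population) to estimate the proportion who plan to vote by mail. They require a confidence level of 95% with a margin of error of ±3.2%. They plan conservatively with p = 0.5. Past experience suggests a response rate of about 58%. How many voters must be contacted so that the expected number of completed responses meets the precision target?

For 95% confidence, z = 1.96.
Completed interviews needed: n₀ = 1.96² × 0.2500 / 0.032² ≈ 937.89 → 938.
At a 58% response rate, contacts needed = 938 / 0.58 ≈ 1617.24 → 1618.

1618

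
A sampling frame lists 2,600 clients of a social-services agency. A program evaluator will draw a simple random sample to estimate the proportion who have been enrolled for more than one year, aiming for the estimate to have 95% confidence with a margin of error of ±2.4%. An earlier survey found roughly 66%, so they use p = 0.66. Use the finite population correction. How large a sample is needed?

For 95% confidence, z = 1.96.
Unadjusted: n₀ = 1.96² × 0.66 × 0.34 / 0.024² ≈ 1496.62, so n₀ = 1497.
Finite population correction with N = 2,600: n = n₀ / (1 + (n₀−1)/N) = 1497 / (1 + 1496/2600) = 1497 / 1.5754 ≈ 950.24.
Rounding up, n = 951.

951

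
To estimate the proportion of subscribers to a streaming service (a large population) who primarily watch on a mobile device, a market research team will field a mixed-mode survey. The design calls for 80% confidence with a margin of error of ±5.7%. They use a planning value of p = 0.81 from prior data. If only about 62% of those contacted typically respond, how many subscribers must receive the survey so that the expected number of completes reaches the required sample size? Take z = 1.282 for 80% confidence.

Completed interviews needed: n₀ = 1.282² × 0.1539 / 0.057² ≈ 77.85 → 78.
At a 62% response rate, contacts needed = 78 / 0.62 ≈ 125.81 → 126.

126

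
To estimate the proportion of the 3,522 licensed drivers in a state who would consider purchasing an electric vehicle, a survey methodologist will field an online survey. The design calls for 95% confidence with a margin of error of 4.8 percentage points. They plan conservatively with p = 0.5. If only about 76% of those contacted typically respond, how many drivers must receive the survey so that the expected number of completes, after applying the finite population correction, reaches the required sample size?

For 95% confidence, z = 1.96.
Completed interviews needed (unadjusted): n₀ = 1.96² × 0.2500 / 0.048² ≈ 416.84 → 417.
FPC for N = 3,522: n = 417 / (1 + 416/3522) = 417 / 1.1181 ≈ 372.95 → 373.
At a 76% response rate, contacts needed = 373 / 0.76 ≈ 490.79 → 491.

491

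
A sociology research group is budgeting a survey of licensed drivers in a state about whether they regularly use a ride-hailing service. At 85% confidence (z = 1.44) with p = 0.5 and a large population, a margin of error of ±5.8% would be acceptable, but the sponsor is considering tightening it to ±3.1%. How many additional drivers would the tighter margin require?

At ±5.8%: n = 1.44² × 0.2500 / 0.058² ≈ 154.10 → 155.
At ±3.1%: n = 1.44² × 0.2500 / 0.031² ≈ 539.44 → 540.
Additional respondents: 540 − 155 = 385.

385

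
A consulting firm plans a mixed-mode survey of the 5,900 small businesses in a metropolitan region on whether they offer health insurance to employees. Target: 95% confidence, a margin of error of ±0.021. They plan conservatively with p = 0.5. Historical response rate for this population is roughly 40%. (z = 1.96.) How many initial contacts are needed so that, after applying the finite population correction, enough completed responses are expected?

3978

Completed interviews needed (unadjusted): n₀ = 1.96² × 0.2500 / 0.021² ≈ 2177.78 → 2178.
FPC for N = 5,900: n = 2178 / (1 + 2177/5900) = 2178 / 1.3690 ≈ 1590.96 → 1591.
At a 40% response rate, contacts needed = 1591 / 0.40 ≈ 3977.50 → 3978.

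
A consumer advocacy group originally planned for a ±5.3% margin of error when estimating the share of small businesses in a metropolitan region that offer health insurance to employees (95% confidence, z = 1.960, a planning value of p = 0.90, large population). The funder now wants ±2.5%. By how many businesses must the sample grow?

At ±5.3%: n = 1.960² × 0.0900 / 0.053² ≈ 123.08 → 124.
At ±2.5%: n = 1.960² × 0.0900 / 0.025² ≈ 553.19 → 554.
Additional respondents: 554 − 124 = 430.

430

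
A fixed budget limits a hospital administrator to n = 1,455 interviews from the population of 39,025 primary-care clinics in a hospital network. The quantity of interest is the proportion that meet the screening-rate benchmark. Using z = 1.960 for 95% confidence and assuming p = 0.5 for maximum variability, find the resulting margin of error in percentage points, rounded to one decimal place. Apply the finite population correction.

2.5

Finite-population factor: (N−n)/(N−1) = (39025−1455)/(39025−1) = 0.9627.
SE(p̂) = √[p(1−p)/n · (N−n)/(N−1)] = √[0.2500/1455 × 0.9627] = 0.01286.
E = z × SE = 1.960 × 0.01286 = 0.02521 ≈ 2.5 percentage points.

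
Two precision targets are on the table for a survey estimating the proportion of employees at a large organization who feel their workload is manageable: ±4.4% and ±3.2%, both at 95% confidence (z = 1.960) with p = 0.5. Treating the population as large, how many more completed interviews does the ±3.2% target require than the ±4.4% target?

441

At ±4.4%: n = 1.960² × 0.2500 / 0.044² ≈ 496.07 → 497.
At ±3.2%: n = 1.960² × 0.2500 / 0.032² ≈ 937.89 → 938.
Additional respondents: 938 − 497 = 441.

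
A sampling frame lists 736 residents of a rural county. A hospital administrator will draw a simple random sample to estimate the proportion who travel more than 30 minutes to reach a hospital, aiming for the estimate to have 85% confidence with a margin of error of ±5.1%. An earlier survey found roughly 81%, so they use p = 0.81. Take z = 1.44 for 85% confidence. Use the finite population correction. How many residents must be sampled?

Unadjusted: n₀ = 1.44² × 0.81 × 0.19 / 0.051² ≈ 122.69, so n₀ = 123.
Finite population correction with N = 736: n = n₀ / (1 + (n₀−1)/N) = 123 / (1 + 122/736) = 123 / 1.1658 ≈ 105.51.
Rounding up, n = 106.

106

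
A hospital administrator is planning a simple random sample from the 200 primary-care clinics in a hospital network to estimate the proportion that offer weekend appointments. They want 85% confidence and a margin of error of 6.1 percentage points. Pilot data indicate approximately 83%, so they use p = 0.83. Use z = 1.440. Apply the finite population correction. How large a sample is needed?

57

Unadjusted: n₀ = 1.440² × 0.83 × 0.17 / 0.061² ≈ 78.63, so n₀ = 79.
Finite population correction with N = 200: n = n₀ / (1 + (n₀−1)/N) = 79 / (1 + 78/200) = 79 / 1.3900 ≈ 56.83.
Rounding up, n = 57.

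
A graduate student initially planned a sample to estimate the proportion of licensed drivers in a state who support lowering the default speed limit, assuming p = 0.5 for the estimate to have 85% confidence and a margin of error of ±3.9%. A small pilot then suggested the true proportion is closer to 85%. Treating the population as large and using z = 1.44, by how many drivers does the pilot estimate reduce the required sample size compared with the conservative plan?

167

Conservative (p = 0.5): n = 1.44² × 0.25 / 0.039² ≈ 340.83 → 341.
Using p = 0.85: p(1−p) = 0.1275, so n = 1.44² × 0.1275 / 0.039² ≈ 173.82 → 174.
Reduction: 341 − 174 = 167.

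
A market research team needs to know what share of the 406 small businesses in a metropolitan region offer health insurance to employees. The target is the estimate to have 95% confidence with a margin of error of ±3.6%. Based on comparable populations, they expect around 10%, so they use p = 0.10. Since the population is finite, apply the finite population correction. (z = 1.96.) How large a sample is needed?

162

Unadjusted: n₀ = 1.96² × 0.10 × 0.90 / 0.036² ≈ 266.78, so n₀ = 267.
Finite population correction with N = 406: n = n₀ / (1 + (n₀−1)/N) = 267 / (1 + 266/406) = 267 / 1.6552 ≈ 161.31.
Rounding up, n = 162.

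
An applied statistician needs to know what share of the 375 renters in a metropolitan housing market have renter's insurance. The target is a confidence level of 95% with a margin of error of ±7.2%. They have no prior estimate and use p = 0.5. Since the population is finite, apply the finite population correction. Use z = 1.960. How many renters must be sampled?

125

Unadjusted: n₀ = 1.960² × 0.50 × 0.50 / 0.072² ≈ 185.26, so n₀ = 186.
Finite population correction with N = 375: n = n₀ / (1 + (n₀−1)/N) = 186 / (1 + 185/375) = 186 / 1.4933 ≈ 124.55.
Rounding up, n = 125.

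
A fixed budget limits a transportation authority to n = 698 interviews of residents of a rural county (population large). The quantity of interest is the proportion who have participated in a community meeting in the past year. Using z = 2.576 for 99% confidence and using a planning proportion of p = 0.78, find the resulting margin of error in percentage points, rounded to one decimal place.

SE(p̂) = √[p(1−p)/n] = √[0.1716/698] = 0.01568.
E = z × SE = 2.576 × 0.01568 = 0.04039, or 4.0 percentage points.

4.0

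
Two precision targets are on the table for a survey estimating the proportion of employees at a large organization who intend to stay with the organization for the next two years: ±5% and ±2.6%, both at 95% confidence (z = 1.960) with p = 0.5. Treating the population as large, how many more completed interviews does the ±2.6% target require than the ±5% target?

1036

At ±5%: n = 1.960² × 0.2500 / 0.050² ≈ 384.16 → 385.
At ±2.6%: n = 1.960² × 0.2500 / 0.026² ≈ 1420.71 → 1421.
Additional respondents: 1421 − 385 = 1036.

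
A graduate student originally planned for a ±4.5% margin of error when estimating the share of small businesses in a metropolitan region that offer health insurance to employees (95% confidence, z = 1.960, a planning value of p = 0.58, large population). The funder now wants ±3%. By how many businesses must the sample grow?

At ±4.5%: n = 1.960² × 0.2436 / 0.045² ≈ 462.13 → 463.
At ±3%: n = 1.960² × 0.2436 / 0.030² ≈ 1039.79 → 1040.
Additional respondents: 1040 − 463 = 577.

577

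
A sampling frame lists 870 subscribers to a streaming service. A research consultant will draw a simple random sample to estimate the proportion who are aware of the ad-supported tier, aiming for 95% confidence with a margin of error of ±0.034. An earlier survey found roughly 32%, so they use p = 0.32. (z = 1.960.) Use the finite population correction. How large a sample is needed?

396

Unadjusted: n₀ = 1.960² × 0.32 × 0.68 / 0.034² ≈ 723.12, so n₀ = 724.
Finite population correction with N = 870: n = n₀ / (1 + (n₀−1)/N) = 724 / (1 + 723/870) = 724 / 1.8310 ≈ 395.40.
Rounding up, n = 396.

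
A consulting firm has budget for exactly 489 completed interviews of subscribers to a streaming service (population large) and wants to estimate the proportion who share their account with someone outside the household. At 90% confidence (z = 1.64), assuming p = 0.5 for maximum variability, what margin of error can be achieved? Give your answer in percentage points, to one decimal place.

SE(p̂) = √[p(1−p)/n] = √[0.2500/489] = 0.02261.
E = z × SE = 1.64 × 0.02261 = 0.03708, or 3.7 percentage points.

3.7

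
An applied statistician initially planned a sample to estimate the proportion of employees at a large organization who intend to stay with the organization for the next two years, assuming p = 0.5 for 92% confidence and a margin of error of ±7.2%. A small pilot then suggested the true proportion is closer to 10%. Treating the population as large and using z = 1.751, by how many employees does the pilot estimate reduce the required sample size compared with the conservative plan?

Conservative (p = 0.5): n = 1.751² × 0.25 / 0.072² ≈ 147.86 → 148.
Using p = 0.10: p(1−p) = 0.0900, so n = 1.751² × 0.0900 / 0.072² ≈ 53.23 → 54.
Reduction: 148 − 54 = 94.

94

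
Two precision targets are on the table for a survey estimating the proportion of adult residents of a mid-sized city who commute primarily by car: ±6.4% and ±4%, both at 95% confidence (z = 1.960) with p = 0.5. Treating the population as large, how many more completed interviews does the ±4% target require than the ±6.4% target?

366

At ±6.4%: n = 1.960² × 0.2500 / 0.064² ≈ 234.47 → 235.
At ±4%: n = 1.960² × 0.2500 / 0.040² ≈ 600.25 → 601.
Additional respondents: 601 − 235 = 366.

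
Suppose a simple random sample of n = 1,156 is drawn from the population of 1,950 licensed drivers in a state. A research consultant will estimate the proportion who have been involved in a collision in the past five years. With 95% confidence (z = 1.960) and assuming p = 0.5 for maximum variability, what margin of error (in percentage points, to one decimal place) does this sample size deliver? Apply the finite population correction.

1.8

Finite-population factor: (N−n)/(N−1) = (1950−1156)/(1950−1) = 0.4074.
SE(p̂) = √[p(1−p)/n · (N−n)/(N−1)] = √[0.2500/1156 × 0.4074] = 0.00939.
E = z × SE = 1.960 × 0.00939 = 0.01840 ≈ 1.8 percentage points.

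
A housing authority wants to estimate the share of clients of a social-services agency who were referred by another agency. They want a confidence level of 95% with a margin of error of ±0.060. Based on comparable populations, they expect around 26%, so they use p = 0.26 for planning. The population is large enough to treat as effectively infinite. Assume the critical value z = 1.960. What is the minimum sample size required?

With p = 0.26, p(1−p) = 0.1924.
n = z²·p(1−p)/E² = 1.960² × 0.1924 / 0.060² = 3.8416 × 0.1924 / 0.003600 ≈ 205.31.
Rounding up gives n = 206.

206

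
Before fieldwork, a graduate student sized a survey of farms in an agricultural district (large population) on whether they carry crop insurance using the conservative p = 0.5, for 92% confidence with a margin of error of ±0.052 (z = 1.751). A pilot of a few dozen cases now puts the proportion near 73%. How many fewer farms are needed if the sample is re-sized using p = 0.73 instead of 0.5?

Conservative (p = 0.5): n = 1.751² × 0.25 / 0.052² ≈ 283.47 → 284.
Using p = 0.73: p(1−p) = 0.1971, so n = 1.751² × 0.1971 / 0.052² ≈ 223.49 → 224.
Reduction: 284 − 224 = 60.

60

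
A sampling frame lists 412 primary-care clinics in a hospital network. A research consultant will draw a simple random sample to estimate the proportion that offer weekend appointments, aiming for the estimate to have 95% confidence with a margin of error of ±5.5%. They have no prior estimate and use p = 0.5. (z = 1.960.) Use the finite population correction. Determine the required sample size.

180

Unadjusted: n₀ = 1.960² × 0.50 × 0.50 / 0.055² ≈ 317.49, so n₀ = 318.
Finite population correction with N = 412: n = n₀ / (1 + (n₀−1)/N) = 318 / (1 + 317/412) = 318 / 1.7694 ≈ 179.72.
Rounding up, n = 180.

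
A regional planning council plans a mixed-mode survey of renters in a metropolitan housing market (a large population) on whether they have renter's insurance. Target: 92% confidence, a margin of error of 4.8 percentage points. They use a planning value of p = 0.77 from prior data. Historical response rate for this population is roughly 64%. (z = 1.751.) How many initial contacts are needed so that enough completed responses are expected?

Completed interviews needed: n₀ = 1.751² × 0.1771 / 0.048² ≈ 235.67 → 236.
At a 64% response rate, contacts needed = 236 / 0.64 ≈ 368.75 → 369.

369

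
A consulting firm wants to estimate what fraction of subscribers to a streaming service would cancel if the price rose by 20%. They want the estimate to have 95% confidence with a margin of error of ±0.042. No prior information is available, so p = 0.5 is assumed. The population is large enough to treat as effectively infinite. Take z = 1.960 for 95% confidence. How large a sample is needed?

With p = 0.5, p(1−p) = 0.25.
n = z²·p(1−p)/E² = 1.960² × 0.2500 / 0.042² = 3.8416 × 0.2500 / 0.001764 ≈ 544.44.
Rounding up gives n = 545.

545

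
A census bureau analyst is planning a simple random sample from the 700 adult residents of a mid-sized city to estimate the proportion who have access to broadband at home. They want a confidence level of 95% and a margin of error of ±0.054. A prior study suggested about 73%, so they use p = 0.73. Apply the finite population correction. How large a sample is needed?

190

For 95% confidence, z = 1.96.
Unadjusted: n₀ = 1.96² × 0.73 × 0.27 / 0.054² ≈ 259.66, so n₀ = 260.
Finite population correction with N = 700: n = n₀ / (1 + (n₀−1)/N) = 260 / (1 + 259/700) = 260 / 1.3700 ≈ 189.78.
Rounding up, n = 190.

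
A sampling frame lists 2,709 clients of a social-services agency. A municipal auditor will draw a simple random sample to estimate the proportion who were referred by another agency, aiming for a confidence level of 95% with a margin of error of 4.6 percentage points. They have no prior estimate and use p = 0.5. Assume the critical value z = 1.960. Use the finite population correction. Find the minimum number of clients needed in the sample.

Unadjusted: n₀ = 1.960² × 0.50 × 0.50 / 0.046² ≈ 453.88, so n₀ = 454.
Finite population correction with N = 2,709: n = n₀ / (1 + (n₀−1)/N) = 454 / (1 + 453/2709) = 454 / 1.1672 ≈ 388.96.
Rounding up, n = 389.

389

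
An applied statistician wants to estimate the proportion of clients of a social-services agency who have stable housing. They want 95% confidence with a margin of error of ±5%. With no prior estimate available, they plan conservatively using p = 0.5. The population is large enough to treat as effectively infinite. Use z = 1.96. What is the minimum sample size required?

385

With p = 0.5, p(1−p) = 0.25.
n = z²·p(1−p)/E² = 1.96² × 0.2500 / 0.050² = 3.8416 × 0.2500 / 0.002500 ≈ 384.16.
Rounding up gives n = 385.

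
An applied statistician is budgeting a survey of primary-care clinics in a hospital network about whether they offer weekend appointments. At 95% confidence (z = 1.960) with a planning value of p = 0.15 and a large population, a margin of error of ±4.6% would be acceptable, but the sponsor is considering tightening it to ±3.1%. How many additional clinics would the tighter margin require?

At ±4.6%: n = 1.960² × 0.1275 / 0.046² ≈ 231.48 → 232.
At ±3.1%: n = 1.960² × 0.1275 / 0.031² ≈ 509.68 → 510.
Additional respondents: 510 − 232 = 278.

278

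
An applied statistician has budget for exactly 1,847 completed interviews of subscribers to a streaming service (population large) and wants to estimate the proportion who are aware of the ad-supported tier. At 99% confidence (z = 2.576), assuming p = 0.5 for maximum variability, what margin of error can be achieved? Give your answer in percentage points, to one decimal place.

3.0

SE(p̂) = √[p(1−p)/n] = √[0.2500/1847] = 0.01163.
E = z × SE = 2.576 × 0.01163 = 0.02997, or 3.0 percentage points.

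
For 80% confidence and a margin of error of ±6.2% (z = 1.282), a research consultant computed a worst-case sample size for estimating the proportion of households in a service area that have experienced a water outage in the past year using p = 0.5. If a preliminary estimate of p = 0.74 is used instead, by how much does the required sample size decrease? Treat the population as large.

24

Conservative (p = 0.5): n = 1.282² × 0.25 / 0.062² ≈ 106.89 → 107.
Using p = 0.74: p(1−p) = 0.1924, so n = 1.282² × 0.1924 / 0.062² ≈ 82.26 → 83.
Reduction: 107 − 83 = 24.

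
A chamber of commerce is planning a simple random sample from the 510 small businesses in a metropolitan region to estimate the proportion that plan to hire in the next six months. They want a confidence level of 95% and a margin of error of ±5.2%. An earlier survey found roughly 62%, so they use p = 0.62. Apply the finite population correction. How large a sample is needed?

For 95% confidence, z = 1.96.
Unadjusted: n₀ = 1.96² × 0.62 × 0.38 / 0.052² ≈ 334.72, so n₀ = 335.
Finite population correction with N = 510: n = n₀ / (1 + (n₀−1)/N) = 335 / (1 + 334/510) = 335 / 1.6549 ≈ 202.43.
Rounding up, n = 203.

203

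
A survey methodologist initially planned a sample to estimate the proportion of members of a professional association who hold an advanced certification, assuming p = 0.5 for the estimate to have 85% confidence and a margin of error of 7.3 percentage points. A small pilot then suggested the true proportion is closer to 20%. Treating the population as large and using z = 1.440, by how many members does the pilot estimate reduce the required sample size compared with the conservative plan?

Conservative (p = 0.5): n = 1.440² × 0.25 / 0.073² ≈ 97.28 → 98.
Using p = 0.20: p(1−p) = 0.1600, so n = 1.440² × 0.1600 / 0.073² ≈ 62.26 → 63.
Reduction: 98 − 63 = 35.

35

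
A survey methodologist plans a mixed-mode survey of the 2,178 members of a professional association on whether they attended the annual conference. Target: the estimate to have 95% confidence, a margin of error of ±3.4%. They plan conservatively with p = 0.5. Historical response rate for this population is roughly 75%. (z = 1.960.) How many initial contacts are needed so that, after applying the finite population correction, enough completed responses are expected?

803

Completed interviews needed (unadjusted): n₀ = 1.960² × 0.2500 / 0.034² ≈ 830.80 → 831.
FPC for N = 2,178: n = 831 / (1 + 830/2178) = 831 / 1.3811 ≈ 601.70 → 602.
At a 75% response rate, contacts needed = 602 / 0.75 ≈ 802.67 → 803.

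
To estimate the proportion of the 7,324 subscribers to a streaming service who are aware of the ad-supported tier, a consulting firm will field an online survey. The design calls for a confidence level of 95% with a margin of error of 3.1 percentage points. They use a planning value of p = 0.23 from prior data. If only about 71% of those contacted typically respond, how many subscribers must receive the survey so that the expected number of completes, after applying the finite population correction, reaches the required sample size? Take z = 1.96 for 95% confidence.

Completed interviews needed (unadjusted): n₀ = 1.96² × 0.1771 / 0.031² ≈ 707.96 → 708.
FPC for N = 7,324: n = 708 / (1 + 707/7324) = 708 / 1.0965 ≈ 645.67 → 646.
At a 71% response rate, contacts needed = 646 / 0.71 ≈ 909.86 → 910.

910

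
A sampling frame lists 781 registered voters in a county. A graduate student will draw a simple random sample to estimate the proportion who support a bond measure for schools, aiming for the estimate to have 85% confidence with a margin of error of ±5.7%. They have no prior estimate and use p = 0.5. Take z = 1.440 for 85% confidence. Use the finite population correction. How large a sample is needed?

133

Unadjusted: n₀ = 1.440² × 0.50 × 0.50 / 0.057² ≈ 159.56, so n₀ = 160.
Finite population correction with N = 781: n = n₀ / (1 + (n₀−1)/N) = 160 / (1 + 159/781) = 160 / 1.2036 ≈ 132.94.
Rounding up, n = 133.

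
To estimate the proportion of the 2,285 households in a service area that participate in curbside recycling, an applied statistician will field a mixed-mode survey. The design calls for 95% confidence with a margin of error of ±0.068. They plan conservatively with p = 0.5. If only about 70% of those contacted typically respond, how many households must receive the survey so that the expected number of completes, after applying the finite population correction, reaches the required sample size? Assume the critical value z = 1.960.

Completed interviews needed (unadjusted): n₀ = 1.960² × 0.2500 / 0.068² ≈ 207.70 → 208.
FPC for N = 2,285: n = 208 / (1 + 207/2285) = 208 / 1.0906 ≈ 190.72 → 191.
At a 70% response rate, contacts needed = 191 / 0.70 ≈ 272.86 → 273.

273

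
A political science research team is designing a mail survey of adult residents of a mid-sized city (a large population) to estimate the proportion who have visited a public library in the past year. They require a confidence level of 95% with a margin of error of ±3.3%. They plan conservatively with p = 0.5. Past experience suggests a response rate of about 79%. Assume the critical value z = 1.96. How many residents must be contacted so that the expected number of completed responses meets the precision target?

1117

Completed interviews needed: n₀ = 1.96² × 0.2500 / 0.033² ≈ 881.91 → 882.
At a 79% response rate, contacts needed = 882 / 0.79 ≈ 1116.46 → 1117.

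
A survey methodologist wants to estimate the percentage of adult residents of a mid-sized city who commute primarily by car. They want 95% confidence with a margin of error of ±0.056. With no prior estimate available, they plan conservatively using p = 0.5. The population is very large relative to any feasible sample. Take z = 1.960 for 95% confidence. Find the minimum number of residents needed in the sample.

307

With p = 0.5, p(1−p) = 0.25.
n = z²·p(1−p)/E² = 1.960² × 0.2500 / 0.056² = 3.8416 × 0.2500 / 0.003136 ≈ 306.25.
Rounding up gives n = 307.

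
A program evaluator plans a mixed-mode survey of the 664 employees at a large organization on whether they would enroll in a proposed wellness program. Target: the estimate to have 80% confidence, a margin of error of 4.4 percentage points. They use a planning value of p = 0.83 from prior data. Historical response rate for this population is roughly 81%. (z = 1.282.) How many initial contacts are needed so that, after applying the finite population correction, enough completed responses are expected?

Completed interviews needed (unadjusted): n₀ = 1.282² × 0.1411 / 0.044² ≈ 119.78 → 120.
FPC for N = 664: n = 120 / (1 + 119/664) = 120 / 1.1792 ≈ 101.76 → 102.
At an 81% response rate, contacts needed = 102 / 0.81 ≈ 125.93 → 126.

126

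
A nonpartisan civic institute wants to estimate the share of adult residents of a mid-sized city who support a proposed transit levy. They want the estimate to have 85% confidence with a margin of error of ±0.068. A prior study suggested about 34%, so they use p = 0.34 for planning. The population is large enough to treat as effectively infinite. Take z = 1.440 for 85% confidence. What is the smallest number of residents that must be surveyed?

With p = 0.34, p(1−p) = 0.2244.
n = z²·p(1−p)/E² = 1.440² × 0.2244 / 0.068² = 2.0736 × 0.2244 / 0.004624 ≈ 100.63.
Rounding up gives n = 101.

101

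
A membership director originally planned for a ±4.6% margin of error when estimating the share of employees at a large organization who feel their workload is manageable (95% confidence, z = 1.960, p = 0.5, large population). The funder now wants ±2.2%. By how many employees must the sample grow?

1531

At ±4.6%: n = 1.960² × 0.2500 / 0.046² ≈ 453.88 → 454.
At ±2.2%: n = 1.960² × 0.2500 / 0.022² ≈ 1984.30 → 1985.
Additional respondents: 1985 − 454 = 1531.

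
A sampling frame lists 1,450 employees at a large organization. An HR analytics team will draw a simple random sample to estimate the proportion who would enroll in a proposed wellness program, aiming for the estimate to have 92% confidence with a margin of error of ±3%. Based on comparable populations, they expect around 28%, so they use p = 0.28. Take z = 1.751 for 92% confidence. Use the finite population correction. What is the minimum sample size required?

Unadjusted: n₀ = 1.751² × 0.28 × 0.72 / 0.030² ≈ 686.78, so n₀ = 687.
Finite population correction with N = 1,450: n = n₀ / (1 + (n₀−1)/N) = 687 / (1 + 686/1450) = 687 / 1.4731 ≈ 466.36.
Rounding up, n = 467.

467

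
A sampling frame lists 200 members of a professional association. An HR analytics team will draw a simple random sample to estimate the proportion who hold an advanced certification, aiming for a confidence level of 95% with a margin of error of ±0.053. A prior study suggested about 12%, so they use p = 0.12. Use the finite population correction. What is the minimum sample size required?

For 95% confidence, z = 1.960.
Unadjusted: n₀ = 1.960² × 0.12 × 0.88 / 0.053² ≈ 144.42, so n₀ = 145.
Finite population correction with N = 200: n = n₀ / (1 + (n₀−1)/N) = 145 / (1 + 144/200) = 145 / 1.7200 ≈ 84.30.
Rounding up, n = 85.

85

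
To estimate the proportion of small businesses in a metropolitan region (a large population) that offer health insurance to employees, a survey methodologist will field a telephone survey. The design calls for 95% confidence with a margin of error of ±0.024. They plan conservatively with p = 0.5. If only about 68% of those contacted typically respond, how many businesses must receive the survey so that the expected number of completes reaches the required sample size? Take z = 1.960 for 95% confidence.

2453

Completed interviews needed: n₀ = 1.960² × 0.2500 / 0.024² ≈ 1667.36 → 1668.
At a 68% response rate, contacts needed = 1668 / 0.68 ≈ 2452.94 → 2453.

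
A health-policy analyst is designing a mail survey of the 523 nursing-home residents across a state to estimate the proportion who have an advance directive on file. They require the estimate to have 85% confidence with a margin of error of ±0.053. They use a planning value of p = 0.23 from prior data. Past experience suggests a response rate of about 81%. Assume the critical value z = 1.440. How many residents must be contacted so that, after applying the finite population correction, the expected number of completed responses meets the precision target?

Completed interviews needed (unadjusted): n₀ = 1.440² × 0.1771 / 0.053² ≈ 130.73 → 131.
FPC for N = 523: n = 131 / (1 + 130/523) = 131 / 1.2486 ≈ 104.92 → 105.
At an 81% response rate, contacts needed = 105 / 0.81 ≈ 129.63 → 130.

130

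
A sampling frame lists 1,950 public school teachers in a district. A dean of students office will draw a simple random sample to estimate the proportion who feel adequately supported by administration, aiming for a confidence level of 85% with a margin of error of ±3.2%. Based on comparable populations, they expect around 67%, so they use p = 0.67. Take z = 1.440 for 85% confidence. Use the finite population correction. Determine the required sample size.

Unadjusted: n₀ = 1.440² × 0.67 × 0.33 / 0.032² ≈ 447.73, so n₀ = 448.
Finite population correction with N = 1,950: n = n₀ / (1 + (n₀−1)/N) = 448 / (1 + 447/1950) = 448 / 1.2292 ≈ 364.46.
Rounding up, n = 365.

365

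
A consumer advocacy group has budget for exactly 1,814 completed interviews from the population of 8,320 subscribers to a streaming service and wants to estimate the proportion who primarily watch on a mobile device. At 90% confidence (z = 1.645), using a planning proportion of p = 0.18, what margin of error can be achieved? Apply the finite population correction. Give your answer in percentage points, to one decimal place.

1.3

Finite-population factor: (N−n)/(N−1) = (8320−1814)/(8320−1) = 0.7821.
SE(p̂) = √[p(1−p)/n · (N−n)/(N−1)] = √[0.1476/1814 × 0.7821] = 0.00798.
E = z × SE = 1.645 × 0.00798 = 0.01312 ≈ 1.3 percentage points.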